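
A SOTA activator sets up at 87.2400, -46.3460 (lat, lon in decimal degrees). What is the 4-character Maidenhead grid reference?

Offset from 180°W / 90°S: lon 133.65°, lat 177.24°.
Field: 133.65/20 → 6 → G, 177.24/10 → 17 → R; chars GR.
Square: 13.65/2 → 6, 7.24/1 → 7; chars 67.

GR67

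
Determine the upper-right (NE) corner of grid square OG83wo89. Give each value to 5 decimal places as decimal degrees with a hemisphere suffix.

26.37500° S, 117.90833° E

Field O=14, G=6: +14·20° lon, +6·10° lat → SW at lon 100°, lat -30°.
Square 8, 3: +8·2° lon, +3·1° lat → SW at lon 116°, lat -27°.
Subsquare w=22, o=14: +22·0.0833333° lon, +14·0.0416667° lat → SW at lon 117.833°, lat -26.4167°.
Extended square 8, 9: +8·0.00833333° lon, +9·0.00416667° lat → SW at lon 117.9°, lat -26.3792°.
Cell spans 0.00833333° lon × 0.00416667° lat. NE corner is SW corner plus one full cell.
latitude 26.37500° S, longitude 117.90833° E.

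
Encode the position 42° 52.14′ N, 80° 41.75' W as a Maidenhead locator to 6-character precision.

EN92pu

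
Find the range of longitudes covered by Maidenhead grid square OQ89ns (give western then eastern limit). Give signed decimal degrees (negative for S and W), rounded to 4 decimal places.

117.0833, 117.1667

Field O=14, Q=16: +14·20° lon, +16·10° lat → SW at lon 100°, lat 70°.
Square 8, 9: +8·2° lon, +9·1° lat → SW at lon 116°, lat 79°.
Subsquare n=13, s=18: +13·0.0833333° lon, +18·0.0416667° lat → SW at lon 117.083°, lat 79.75°.
Cell spans 0.0833333° lon × 0.0416667° lat.
west 117.0833, east 117.1667.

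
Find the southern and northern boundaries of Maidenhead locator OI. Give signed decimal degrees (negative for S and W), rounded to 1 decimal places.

Field O=14, I=8: +14·20° lon, +8·10° lat → SW at lon 100°, lat -10°.
Cell spans 20° lon × 10° lat.
south -10.0, north 0.0.

-10.0, 0.0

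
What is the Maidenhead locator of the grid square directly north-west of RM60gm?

Longitude subsquare g = 6; −1 → 5 = f.
Latitude subsquare m = 12; +1 → 13 = n.

RM60fn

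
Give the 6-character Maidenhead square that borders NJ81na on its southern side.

NJ80nx

Latitude subsquare a = 0; −1 → -1, wraps to 23 = x, carry into square.
Latitude square 1; −1 → 0.
The longitude characters are unchanged.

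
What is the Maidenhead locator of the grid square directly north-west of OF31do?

Longitude subsquare d = 3; −1 → 2 = c.
Latitude subsquare o = 14; +1 → 15 = p.

OF31cp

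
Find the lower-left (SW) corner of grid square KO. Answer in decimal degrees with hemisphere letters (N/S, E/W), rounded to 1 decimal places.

50.0° N, 20.0° E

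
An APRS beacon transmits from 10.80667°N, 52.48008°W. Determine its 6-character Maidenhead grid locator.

GK30st

Shift to the Maidenhead origin (180°W, 90°S): lon 127.5199, lat 100.8067.
Field (20°×10°, letters A–R): lon ⌊127.5199/20⌋ = 6 → G; lat ⌊100.8067/10⌋ = 10 → K.
Square (2°×1°, digits 0–9): lon ⌊7.5199/2⌋ = 3; lat ⌊0.8067/1⌋ = 0.
Subsquare (5′×2.5′, letters a–x): lon ⌊1.5199/0.0833333⌋ = 18 → s; lat ⌊0.8067/0.0416667⌋ = 19 → t.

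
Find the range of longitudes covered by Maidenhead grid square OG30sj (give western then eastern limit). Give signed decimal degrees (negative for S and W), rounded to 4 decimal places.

Field O=14, G=6: +14·20° lon, +6·10° lat → SW at lon 100°, lat -30°.
Square 3, 0: +3·2° lon, +0·1° lat → SW at lon 106°, lat -30°.
Subsquare s=18, j=9: +18·0.0833333° lon, +9·0.0416667° lat → SW at lon 107.5°, lat -29.625°.
Cell spans 0.0833333° lon × 0.0416667° lat.
west 107.5000, east 107.5833.

107.5000, 107.5833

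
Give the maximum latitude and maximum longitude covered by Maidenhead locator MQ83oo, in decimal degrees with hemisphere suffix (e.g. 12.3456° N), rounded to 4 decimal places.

Field M=12, Q=16: +12·20° lon, +16·10° lat → SW at lon 60°, lat 70°.
Square 8, 3: +8·2° lon, +3·1° lat → SW at lon 76°, lat 73°.
Subsquare o=14, o=14: +14·0.0833333° lon, +14·0.0416667° lat → SW at lon 77.1667°, lat 73.5833°.
Cell spans 0.0833333° lon × 0.0416667° lat. NE corner is SW corner plus one full cell.
latitude 73.6250° N, longitude 77.2500° E.

73.6250° N, 77.2500° E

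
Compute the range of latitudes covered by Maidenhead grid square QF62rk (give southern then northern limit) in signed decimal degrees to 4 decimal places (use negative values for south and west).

-37.5833, -37.5417

Field Q=16, F=5: +16·20° lon, +5·10° lat → SW at lon 140°, lat -40°.
Square 6, 2: +6·2° lon, +2·1° lat → SW at lon 152°, lat -38°.
Subsquare r=17, k=10: +17·0.0833333° lon, +10·0.0416667° lat → SW at lon 153.417°, lat -37.5833°.
Cell spans 0.0833333° lon × 0.0416667° lat.
south -37.5833, north -37.5417.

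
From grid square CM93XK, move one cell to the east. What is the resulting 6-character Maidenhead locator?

DM03ak

Longitude subsquare x = 23; +1 → 24, wraps to 0 = a, carry into square.
Longitude square 9; +1 → 10, wraps to 0, carry into field.
Longitude field C = 2; +1 → 3 = D.
The latitude characters are unchanged.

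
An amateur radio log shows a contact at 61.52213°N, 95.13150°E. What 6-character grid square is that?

Add 180° to longitude and 90° to latitude: 275.1315, 151.5221.
Field (20°×10°, letters A–R): lon ⌊275.1315/20⌋ = 13 → N; lat ⌊151.5221/10⌋ = 15 → P.
Square (2°×1°, digits 0–9): lon ⌊15.1315/2⌋ = 7; lat ⌊1.5221/1⌋ = 1.
Subsquare (5′×2.5′, letters a–x): lon ⌊1.1315/0.0833333⌋ = 13 → n; lat ⌊0.5221/0.0416667⌋ = 12 → m.

NP71nm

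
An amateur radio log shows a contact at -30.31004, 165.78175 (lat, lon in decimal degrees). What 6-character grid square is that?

RF29vq

Shift to the Maidenhead origin (180°W, 90°S): lon 345.7817, lat 59.6900.
Field: 345.7817/20 → 17 → R, 59.6900/10 → 5 → F; chars RF.
Square: 5.7817/2 → 2, 9.6900/1 → 9; chars 29.
Subsquare: 1.7817/0.0833333 → 21 → v, 0.6900/0.0416667 → 16 → q; chars vq.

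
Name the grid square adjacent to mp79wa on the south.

Latitude subsquare a = 0; −1 → -1, wraps to 23 = x, carry into square.
Latitude square 9; −1 → 8.
The longitude characters are unchanged.

MP78wx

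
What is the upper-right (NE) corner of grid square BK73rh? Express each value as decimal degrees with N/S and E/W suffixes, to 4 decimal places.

13.3333° N, 144.5000° W

Field B=1, K=10: +1·20° lon, +10·10° lat → SW at lon -160°, lat 10°.
Square 7, 3: +7·2° lon, +3·1° lat → SW at lon -146°, lat 13°.
Subsquare r=17, h=7: +17·0.0833333° lon, +7·0.0416667° lat → SW at lon -144.583°, lat 13.2917°.
Cell spans 0.0833333° lon × 0.0416667° lat. NE corner is SW corner plus one full cell.
latitude 13.3333° N, longitude 144.5000° W.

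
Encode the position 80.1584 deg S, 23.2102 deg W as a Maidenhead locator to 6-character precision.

HA89ju

Offset from 180°W / 90°S: lon 156.7898°, lat 9.8416°.
Field: 156.7898/20 → 7 → H, 9.8416/10 → 0 → A; chars HA.
Square: 16.7898/2 → 8, 9.8416/1 → 9; chars 89.
Subsquare: 0.7898/0.0833333 → 9 → j, 0.8416/0.0416667 → 20 → u; chars ju.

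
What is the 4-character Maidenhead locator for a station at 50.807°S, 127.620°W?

Offset from 180°W / 90°S: lon 52.38°, lat 39.19°.
Field: lon ⌊52.38/20⌋ = 2 → C; lat ⌊39.19/10⌋ = 3 → D.
Square: lon ⌊12.38/2⌋ = 6; lat ⌊9.19/1⌋ = 9.

CD69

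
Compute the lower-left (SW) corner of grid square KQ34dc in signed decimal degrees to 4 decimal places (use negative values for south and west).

74.0833, 26.2500

Field K=10, Q=16: +10·20° lon, +16·10° lat → SW at lon 20°, lat 70°.
Square 3, 4: +3·2° lon, +4·1° lat → SW at lon 26°, lat 74°.
Subsquare d=3, c=2: +3·0.0833333° lon, +2·0.0416667° lat → SW at lon 26.25°, lat 74.0833°.
latitude 74.0833, longitude 26.2500.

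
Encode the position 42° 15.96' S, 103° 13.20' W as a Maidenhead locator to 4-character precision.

DE87

Offset from 180°W / 90°S: lon 76.78°, lat 47.73°.
Field: 76.78/20 → 3 → D, 47.73/10 → 4 → E; chars DE.
Square: 16.78/2 → 8, 7.73/1 → 7; chars 87.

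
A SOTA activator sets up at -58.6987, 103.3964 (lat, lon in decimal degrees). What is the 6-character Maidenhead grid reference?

Shift to the Maidenhead origin (180°W, 90°S): lon 283.3964, lat 31.3013.
Field: lon ⌊283.3964/20⌋ = 14 → O; lat ⌊31.3013/10⌋ = 3 → D.
Square: lon ⌊3.3964/2⌋ = 1; lat ⌊1.3013/1⌋ = 1.
Subsquare: lon ⌊1.3964/0.0833333⌋ = 16 → q; lat ⌊0.3013/0.0416667⌋ = 7 → h.

OD11qh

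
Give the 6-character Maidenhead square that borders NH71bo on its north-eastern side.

NH71cp

Longitude subsquare b = 1; +1 → 2 = c.
Latitude subsquare o = 14; +1 → 15 = p.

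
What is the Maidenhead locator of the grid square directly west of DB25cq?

DB25bq

Longitude subsquare c = 2; −1 → 1 = b.
The latitude characters are unchanged.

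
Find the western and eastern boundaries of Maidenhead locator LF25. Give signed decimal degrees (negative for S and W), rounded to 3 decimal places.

44.000, 46.000

Field L=11, F=5: +11·20° lon, +5·10° lat → SW at lon 40°, lat -40°.
Square 2, 5: +2·2° lon, +5·1° lat → SW at lon 44°, lat -35°.
Cell spans 2° lon × 1° lat.
west 44.000, east 46.000.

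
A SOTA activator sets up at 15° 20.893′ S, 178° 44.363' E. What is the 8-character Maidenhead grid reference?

Shift to the Maidenhead origin (180°W, 90°S): lon 358.73938, lat 74.65178.
Field: lon ⌊358.73938/20⌋ = 17 → R; lat ⌊74.65178/10⌋ = 7 → H.
Square: lon ⌊18.73938/2⌋ = 9; lat ⌊4.65178/1⌋ = 4.
Subsquare: lon ⌊0.73938/0.0833333⌋ = 8 → i; lat ⌊0.65178/0.0416667⌋ = 15 → p.
Extended square: lon ⌊0.07272/0.00833333⌋ = 8; lat ⌊0.02678/0.00416667⌋ = 6.

RH94ip86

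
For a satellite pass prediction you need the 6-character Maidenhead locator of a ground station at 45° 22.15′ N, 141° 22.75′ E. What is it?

Offset from 180°W / 90°S: lon 321.3792°, lat 135.3692°.
Field: lon ⌊321.3792/20⌋ = 16 → Q; lat ⌊135.3692/10⌋ = 13 → N.
Square: lon ⌊1.3792/2⌋ = 0; lat ⌊5.3692/1⌋ = 5.
Subsquare: lon ⌊1.3792/0.0833333⌋ = 16 → q; lat ⌊0.3692/0.0416667⌋ = 8 → i.

QN05qi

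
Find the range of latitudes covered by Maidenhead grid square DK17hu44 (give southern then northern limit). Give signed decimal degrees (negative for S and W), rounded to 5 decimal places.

17.85000, 17.85417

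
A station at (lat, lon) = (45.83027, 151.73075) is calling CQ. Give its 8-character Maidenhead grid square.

Offset from 180°W / 90°S: lon 331.73075°, lat 135.83027°.
Field: 331.73075/20 → 16 → Q, 135.83027/10 → 13 → N; chars QN.
Square: 11.73075/2 → 5, 5.83027/1 → 5; chars 55.
Subsquare: 1.73075/0.0833333 → 20 → u, 0.83027/0.0416667 → 19 → t; chars ut.
Extended square: 0.06408/0.00833333 → 7, 0.03860/0.00416667 → 9; chars 79.

QN55ut79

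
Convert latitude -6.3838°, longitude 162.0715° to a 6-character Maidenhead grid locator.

RI13ao

Add 180° to longitude and 90° to latitude: 342.0715, 83.6162.
Field: lon ⌊342.0715/20⌋ = 17 → R; lat ⌊83.6162/10⌋ = 8 → I.
Square: lon ⌊2.0715/2⌋ = 1; lat ⌊3.6162/1⌋ = 3.
Subsquare: lon ⌊0.0715/0.0833333⌋ = 0 → a; lat ⌊0.6162/0.0416667⌋ = 14 → o.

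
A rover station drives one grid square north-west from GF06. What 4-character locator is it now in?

Longitude square 0; −1 → -1, wraps to 9, carry into field.
Longitude field G = 6; −1 → 5 = F.
Latitude square 6; +1 → 7.

FF97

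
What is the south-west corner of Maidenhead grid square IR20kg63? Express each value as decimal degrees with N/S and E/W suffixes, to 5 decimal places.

Field I=8, R=17: +8·20° lon, +17·10° lat → SW at lon -20°, lat 80°.
Square 2, 0: +2·2° lon, +0·1° lat → SW at lon -16°, lat 80°.
Subsquare k=10, g=6: +10·0.0833333° lon, +6·0.0416667° lat → SW at lon -15.1667°, lat 80.25°.
Extended square 6, 3: +6·0.00833333° lon, +3·0.00416667° lat → SW at lon -15.1167°, lat 80.2625°.
latitude 80.26250° N, longitude 15.11667° W.

80.26250° N, 15.11667° W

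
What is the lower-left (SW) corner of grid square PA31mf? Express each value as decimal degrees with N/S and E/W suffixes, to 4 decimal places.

Field P=15, A=0: +15·20° lon, +0·10° lat → SW at lon 120°, lat -90°.
Square 3, 1: +3·2° lon, +1·1° lat → SW at lon 126°, lat -89°.
Subsquare m=12, f=5: +12·0.0833333° lon, +5·0.0416667° lat → SW at lon 127°, lat -88.7917°.
latitude 88.7917° S, longitude 127.0000° E.

88.7917° S, 127.0000° E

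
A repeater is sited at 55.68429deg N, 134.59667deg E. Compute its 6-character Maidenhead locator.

Shift to the Maidenhead origin (180°W, 90°S): lon 314.5967, lat 145.6843.
Field: lon ⌊314.5967/20⌋ = 15 → P; lat ⌊145.6843/10⌋ = 14 → O.
Square: lon ⌊14.5967/2⌋ = 7; lat ⌊5.6843/1⌋ = 5.
Subsquare: lon ⌊0.5967/0.0833333⌋ = 7 → h; lat ⌊0.6843/0.0416667⌋ = 16 → q.

PO75hq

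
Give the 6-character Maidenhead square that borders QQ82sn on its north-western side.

QQ82ro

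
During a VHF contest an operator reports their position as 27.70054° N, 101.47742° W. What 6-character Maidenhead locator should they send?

Add 180° to longitude and 90° to latitude: 78.5226, 117.7005.
Field (20°×10°, letters A–R): lon ⌊78.5226/20⌋ = 3 → D; lat ⌊117.7005/10⌋ = 11 → L.
Square (2°×1°, digits 0–9): lon ⌊18.5226/2⌋ = 9; lat ⌊7.7005/1⌋ = 7.
Subsquare (5′×2.5′, letters a–x): lon ⌊0.5226/0.0833333⌋ = 6 → g; lat ⌊0.7005/0.0416667⌋ = 16 → q.

DL97gq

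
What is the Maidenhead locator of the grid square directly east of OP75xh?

Longitude subsquare x = 23; +1 → 24, wraps to 0 = a, carry into square.
Longitude square 7; +1 → 8.
The latitude characters are unchanged.

OP85ah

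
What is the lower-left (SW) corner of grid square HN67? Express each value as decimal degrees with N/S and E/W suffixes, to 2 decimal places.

47.00° N, 28.00° W

Field H=7, N=13: +7·20° lon, +13·10° lat → SW at lon -40°, lat 40°.
Square 6, 7: +6·2° lon, +7·1° lat → SW at lon -28°, lat 47°.
latitude 47.00° N, longitude 28.00° W.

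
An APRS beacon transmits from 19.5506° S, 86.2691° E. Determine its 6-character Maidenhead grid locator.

Offset from 180°W / 90°S: lon 266.2691°, lat 70.4494°.
Field: 266.2691/20 → 13 → N, 70.4494/10 → 7 → H; chars NH.
Square: 6.2691/2 → 3, 0.4494/1 → 0; chars 30.
Subsquare: 0.2691/0.0833333 → 3 → d, 0.4494/0.0416667 → 10 → k; chars dk.

NH30dk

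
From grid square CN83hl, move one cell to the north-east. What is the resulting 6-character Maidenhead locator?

Longitude subsquare h = 7; +1 → 8 = i.
Latitude subsquare l = 11; +1 → 12 = m.

CN83im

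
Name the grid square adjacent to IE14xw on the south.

IE14xv

Latitude subsquare w = 22; −1 → 21 = v.
The longitude characters are unchanged.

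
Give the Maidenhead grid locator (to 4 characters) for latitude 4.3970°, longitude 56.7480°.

Add 180° to longitude and 90° to latitude: 236.75, 94.40.
Field (20°×10°, letters A–R): 236.75/20 → 11 → L, 94.40/10 → 9 → J; chars LJ.
Square (2°×1°, digits 0–9): 16.75/2 → 8, 4.40/1 → 4; chars 84.

LJ84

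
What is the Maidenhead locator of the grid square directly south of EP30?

Latitude square 0; −1 → -1, wraps to 9, carry into field.
Latitude field P = 15; −1 → 14 = O.
The longitude characters are unchanged.

EO39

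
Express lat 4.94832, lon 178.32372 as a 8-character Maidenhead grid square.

RJ94dw87

Shift to the Maidenhead origin (180°W, 90°S): lon 358.32372, lat 94.94832.
Field: lon ⌊358.32372/20⌋ = 17 → R; lat ⌊94.94832/10⌋ = 9 → J.
Square: lon ⌊18.32372/2⌋ = 9; lat ⌊4.94832/1⌋ = 4.
Subsquare: lon ⌊0.32372/0.0833333⌋ = 3 → d; lat ⌊0.94832/0.0416667⌋ = 22 → w.
Extended square: lon ⌊0.07372/0.00833333⌋ = 8; lat ⌊0.03165/0.00416667⌋ = 7.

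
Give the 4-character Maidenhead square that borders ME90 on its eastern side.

NE00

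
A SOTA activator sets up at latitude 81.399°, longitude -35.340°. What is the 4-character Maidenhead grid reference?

HR21

Add 180° to longitude and 90° to latitude: 144.66, 171.40.
Field: 144.66/20 → 7 → H, 171.40/10 → 17 → R; chars HR.
Square: 4.66/2 → 2, 1.40/1 → 1; chars 21.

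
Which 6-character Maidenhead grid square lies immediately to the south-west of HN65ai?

HN55xh

Longitude subsquare a = 0; −1 → -1, wraps to 23 = x, carry into square.
Longitude square 6; −1 → 5.
Latitude subsquare i = 8; −1 → 7 = h.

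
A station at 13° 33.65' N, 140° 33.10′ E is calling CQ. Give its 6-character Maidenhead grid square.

Shift to the Maidenhead origin (180°W, 90°S): lon 320.5517, lat 103.5608.
Field: 320.5517/20 → 16 → Q, 103.5608/10 → 10 → K; chars QK.
Square: 0.5517/2 → 0, 3.5608/1 → 3; chars 03.
Subsquare: 0.5517/0.0833333 → 6 → g, 0.5608/0.0416667 → 13 → n; chars gn.

QK03gn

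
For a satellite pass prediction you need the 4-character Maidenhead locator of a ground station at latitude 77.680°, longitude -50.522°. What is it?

GQ47

Offset from 180°W / 90°S: lon 129.48°, lat 167.68°.
Field (20°×10°, letters A–R): lon ⌊129.48/20⌋ = 6 → G; lat ⌊167.68/10⌋ = 16 → Q.
Square (2°×1°, digits 0–9): lon ⌊9.48/2⌋ = 4; lat ⌊7.68/1⌋ = 7.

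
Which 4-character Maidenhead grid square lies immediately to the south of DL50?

DK59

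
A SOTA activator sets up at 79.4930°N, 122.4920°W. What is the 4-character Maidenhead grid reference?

Add 180° to longitude and 90° to latitude: 57.51, 169.49.
Field: 57.51/20 → 2 → C, 169.49/10 → 16 → Q; chars CQ.
Square: 17.51/2 → 8, 9.49/1 → 9; chars 89.

CQ89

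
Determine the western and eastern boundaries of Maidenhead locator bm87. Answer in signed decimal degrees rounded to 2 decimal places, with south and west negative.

-144.00, -142.00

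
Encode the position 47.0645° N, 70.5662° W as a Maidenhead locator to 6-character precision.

FN47rb

Shift to the Maidenhead origin (180°W, 90°S): lon 109.4338, lat 137.0645.
Field: lon ⌊109.4338/20⌋ = 5 → F; lat ⌊137.0645/10⌋ = 13 → N.
Square: lon ⌊9.4338/2⌋ = 4; lat ⌊7.0645/1⌋ = 7.
Subsquare: lon ⌊1.4338/0.0833333⌋ = 17 → r; lat ⌊0.0645/0.0416667⌋ = 1 → b.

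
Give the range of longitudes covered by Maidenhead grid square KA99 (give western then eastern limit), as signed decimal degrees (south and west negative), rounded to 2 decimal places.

38.00, 40.00

Field K=10, A=0: +10·20° lon, +0·10° lat → SW at lon 20°, lat -90°.
Square 9, 9: +9·2° lon, +9·1° lat → SW at lon 38°, lat -81°.
Cell spans 2° lon × 1° lat.
west 38.00, east 40.00.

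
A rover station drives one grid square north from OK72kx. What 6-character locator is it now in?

Latitude subsquare x = 23; +1 → 24, wraps to 0 = a, carry into square.
Latitude square 2; +1 → 3.
The longitude characters are unchanged.

OK73ka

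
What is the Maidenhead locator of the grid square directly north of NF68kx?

Latitude subsquare x = 23; +1 → 24, wraps to 0 = a, carry into square.
Latitude square 8; +1 → 9.
The longitude characters are unchanged.

NF69ka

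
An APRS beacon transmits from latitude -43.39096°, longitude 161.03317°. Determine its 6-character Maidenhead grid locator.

RE06mo

Add 180° to longitude and 90° to latitude: 341.0332, 46.6090.
Field (20°×10°, letters A–R): lon ⌊341.0332/20⌋ = 17 → R; lat ⌊46.6090/10⌋ = 4 → E.
Square (2°×1°, digits 0–9): lon ⌊1.0332/2⌋ = 0; lat ⌊6.6090/1⌋ = 6.
Subsquare (5′×2.5′, letters a–x): lon ⌊1.0332/0.0833333⌋ = 12 → m; lat ⌊0.6090/0.0416667⌋ = 14 → o.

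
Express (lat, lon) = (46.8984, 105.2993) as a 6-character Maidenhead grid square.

ON26pv

Offset from 180°W / 90°S: lon 285.2993°, lat 136.8984°.
Field: 285.2993/20 → 14 → O, 136.8984/10 → 13 → N; chars ON.
Square: 5.2993/2 → 2, 6.8984/1 → 6; chars 26.
Subsquare: 1.2993/0.0833333 → 15 → p, 0.8984/0.0416667 → 21 → v; chars pv.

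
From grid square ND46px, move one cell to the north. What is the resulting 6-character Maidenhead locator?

ND47pa

Latitude subsquare x = 23; +1 → 24, wraps to 0 = a, carry into square.
Latitude square 6; +1 → 7.
The longitude characters are unchanged.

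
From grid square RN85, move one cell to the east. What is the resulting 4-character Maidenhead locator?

RN95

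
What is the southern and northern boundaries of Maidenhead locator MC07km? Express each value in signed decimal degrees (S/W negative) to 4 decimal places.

-62.5000, -62.4583

Field M=12, C=2: +12·20° lon, +2·10° lat → SW at lon 60°, lat -70°.
Square 0, 7: +0·2° lon, +7·1° lat → SW at lon 60°, lat -63°.
Subsquare k=10, m=12: +10·0.0833333° lon, +12·0.0416667° lat → SW at lon 60.8333°, lat -62.5°.
Cell spans 0.0833333° lon × 0.0416667° lat.
south -62.5000, north -62.4583.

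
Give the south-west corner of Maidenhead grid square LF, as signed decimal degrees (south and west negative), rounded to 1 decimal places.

Field L=11, F=5: +11·20° lon, +5·10° lat → SW at lon 40°, lat -40°.
latitude -40.0, longitude 40.0.

-40.0, 40.0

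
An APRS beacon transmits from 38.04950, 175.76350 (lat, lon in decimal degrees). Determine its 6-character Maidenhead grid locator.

Add 180° to longitude and 90° to latitude: 355.7635, 128.0495.
Field: 355.7635/20 → 17 → R, 128.0495/10 → 12 → M; chars RM.
Square: 15.7635/2 → 7, 8.0495/1 → 8; chars 78.
Subsquare: 1.7635/0.0833333 → 21 → v, 0.0495/0.0416667 → 1 → b; chars vb.

RM78vb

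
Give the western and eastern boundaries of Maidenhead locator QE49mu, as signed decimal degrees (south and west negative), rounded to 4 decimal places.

149.0000, 149.0833

Field Q=16, E=4: +16·20° lon, +4·10° lat → SW at lon 140°, lat -50°.
Square 4, 9: +4·2° lon, +9·1° lat → SW at lon 148°, lat -41°.
Subsquare m=12, u=20: +12·0.0833333° lon, +20·0.0416667° lat → SW at lon 149°, lat -40.1667°.
Cell spans 0.0833333° lon × 0.0416667° lat.
west 149.0000, east 149.0833.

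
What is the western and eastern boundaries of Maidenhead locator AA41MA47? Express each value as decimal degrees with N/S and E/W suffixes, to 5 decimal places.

Field A=0, A=0: +0·20° lon, +0·10° lat → SW at lon -180°, lat -90°.
Square 4, 1: +4·2° lon, +1·1° lat → SW at lon -172°, lat -89°.
Subsquare m=12, a=0: +12·0.0833333° lon, +0·0.0416667° lat → SW at lon -171°, lat -89°.
Extended square 4, 7: +4·0.00833333° lon, +7·0.00416667° lat → SW at lon -170.967°, lat -88.9708°.
Cell spans 0.00833333° lon × 0.00416667° lat.
west 170.96667° W, east 170.95833° W.

170.96667° W, 170.95833° W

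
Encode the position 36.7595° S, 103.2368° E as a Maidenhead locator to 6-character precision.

Add 180° to longitude and 90° to latitude: 283.2368, 53.2405.
Field: 283.2368/20 → 14 → O, 53.2405/10 → 5 → F; chars OF.
Square: 3.2368/2 → 1, 3.2405/1 → 3; chars 13.
Subsquare: 1.2368/0.0833333 → 14 → o, 0.2405/0.0416667 → 5 → f; chars of.

OF13of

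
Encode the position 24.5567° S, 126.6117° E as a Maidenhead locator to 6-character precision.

Offset from 180°W / 90°S: lon 306.6117°, lat 65.4433°.
Field (20°×10°, letters A–R): 306.6117/20 → 15 → P, 65.4433/10 → 6 → G; chars PG.
Square (2°×1°, digits 0–9): 6.6117/2 → 3, 5.4433/1 → 5; chars 35.
Subsquare (5′×2.5′, letters a–x): 0.6117/0.0833333 → 7 → h, 0.4433/0.0416667 → 10 → k; chars hk.

PG35hk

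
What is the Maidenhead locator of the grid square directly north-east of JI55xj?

JI65ak

Longitude subsquare x = 23; +1 → 24, wraps to 0 = a, carry into square.
Longitude square 5; +1 → 6.
Latitude subsquare j = 9; +1 → 10 = k.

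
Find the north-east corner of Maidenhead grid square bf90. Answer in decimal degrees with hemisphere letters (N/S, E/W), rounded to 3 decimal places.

39.000° S, 140.000° W

Field B=1, F=5: +1·20° lon, +5·10° lat → SW at lon -160°, lat -40°.
Square 9, 0: +9·2° lon, +0·1° lat → SW at lon -142°, lat -40°.
Cell spans 2° lon × 1° lat. NE corner is SW corner plus one full cell.
latitude 39.000° S, longitude 140.000° W.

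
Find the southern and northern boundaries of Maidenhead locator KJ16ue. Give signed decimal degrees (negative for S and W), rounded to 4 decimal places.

6.1667, 6.2083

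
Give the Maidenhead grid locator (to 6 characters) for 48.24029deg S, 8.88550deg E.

Offset from 180°W / 90°S: lon 188.8855°, lat 41.7597°.
Field: 188.8855/20 → 9 → J, 41.7597/10 → 4 → E; chars JE.
Square: 8.8855/2 → 4, 1.7597/1 → 1; chars 41.
Subsquare: 0.8855/0.0833333 → 10 → k, 0.7597/0.0416667 → 18 → s; chars ks.

JE41ks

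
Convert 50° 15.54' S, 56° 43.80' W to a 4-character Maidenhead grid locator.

GD19

Add 180° to longitude and 90° to latitude: 123.27, 39.74.
Field: 123.27/20 → 6 → G, 39.74/10 → 3 → D; chars GD.
Square: 3.27/2 → 1, 9.74/1 → 9; chars 19.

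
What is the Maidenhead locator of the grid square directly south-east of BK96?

CK05

Longitude square 9; +1 → 10, wraps to 0, carry into field.
Longitude field B = 1; +1 → 2 = C.
Latitude square 6; −1 → 5.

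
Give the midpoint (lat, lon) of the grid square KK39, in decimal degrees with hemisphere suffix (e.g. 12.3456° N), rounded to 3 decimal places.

19.500° N, 27.000° E

Field K=10, K=10: +10·20° lon, +10·10° lat → SW at lon 20°, lat 10°.
Square 3, 9: +3·2° lon, +9·1° lat → SW at lon 26°, lat 19°.
Cell spans 2° lon × 1° lat. Centre is SW corner plus half of each.
latitude 19.500° N, longitude 27.000° E.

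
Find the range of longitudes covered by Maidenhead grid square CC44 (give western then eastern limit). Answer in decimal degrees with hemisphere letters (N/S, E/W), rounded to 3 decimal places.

Field C=2, C=2: +2·20° lon, +2·10° lat → SW at lon -140°, lat -70°.
Square 4, 4: +4·2° lon, +4·1° lat → SW at lon -132°, lat -66°.
Cell spans 2° lon × 1° lat.
west 132.000° W, east 130.000° W.

132.000° W, 130.000° W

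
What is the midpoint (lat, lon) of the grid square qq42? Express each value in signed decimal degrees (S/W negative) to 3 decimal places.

72.500, 149.000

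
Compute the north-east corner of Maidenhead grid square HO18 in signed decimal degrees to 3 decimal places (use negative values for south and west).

Field H=7, O=14: +7·20° lon, +14·10° lat → SW at lon -40°, lat 50°.
Square 1, 8: +1·2° lon, +8·1° lat → SW at lon -38°, lat 58°.
Cell spans 2° lon × 1° lat. NE corner is SW corner plus one full cell.
latitude 59.000, longitude -36.000.

59.000, -36.000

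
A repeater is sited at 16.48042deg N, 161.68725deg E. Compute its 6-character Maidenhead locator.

RK06ul

Add 180° to longitude and 90° to latitude: 341.6873, 106.4804.
Field: 341.6873/20 → 17 → R, 106.4804/10 → 10 → K; chars RK.
Square: 1.6873/2 → 0, 6.4804/1 → 6; chars 06.
Subsquare: 1.6873/0.0833333 → 20 → u, 0.4804/0.0416667 → 11 → l; chars ul.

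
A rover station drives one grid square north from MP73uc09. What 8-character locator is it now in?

MP73ud00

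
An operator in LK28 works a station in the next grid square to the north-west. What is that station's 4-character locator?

LK19

Longitude square 2; −1 → 1.
Latitude square 8; +1 → 9.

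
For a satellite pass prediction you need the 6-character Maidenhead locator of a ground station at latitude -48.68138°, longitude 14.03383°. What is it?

JE71ah

Shift to the Maidenhead origin (180°W, 90°S): lon 194.0338, lat 41.3186.
Field: 194.0338/20 → 9 → J, 41.3186/10 → 4 → E; chars JE.
Square: 14.0338/2 → 7, 1.3186/1 → 1; chars 71.
Subsquare: 0.0338/0.0833333 → 0 → a, 0.3186/0.0416667 → 7 → h; chars ah.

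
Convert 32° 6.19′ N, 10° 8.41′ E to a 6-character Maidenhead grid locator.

JM52bc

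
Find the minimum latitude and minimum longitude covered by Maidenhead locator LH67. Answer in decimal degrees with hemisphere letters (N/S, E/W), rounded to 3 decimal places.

Field L=11, H=7: +11·20° lon, +7·10° lat → SW at lon 40°, lat -20°.
Square 6, 7: +6·2° lon, +7·1° lat → SW at lon 52°, lat -13°.
latitude 13.000° S, longitude 52.000° E.

13.000° S, 52.000° E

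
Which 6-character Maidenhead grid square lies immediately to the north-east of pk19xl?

PK29am

Longitude subsquare x = 23; +1 → 24, wraps to 0 = a, carry into square.
Longitude square 1; +1 → 2.
Latitude subsquare l = 11; +1 → 12 = m.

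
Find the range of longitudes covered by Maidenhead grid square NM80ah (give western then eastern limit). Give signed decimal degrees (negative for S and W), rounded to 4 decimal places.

96.0000, 96.0833

Field N=13, M=12: +13·20° lon, +12·10° lat → SW at lon 80°, lat 30°.
Square 8, 0: +8·2° lon, +0·1° lat → SW at lon 96°, lat 30°.
Subsquare a=0, h=7: +0·0.0833333° lon, +7·0.0416667° lat → SW at lon 96°, lat 30.2917°.
Cell spans 0.0833333° lon × 0.0416667° lat.
west 96.0000, east 96.0833.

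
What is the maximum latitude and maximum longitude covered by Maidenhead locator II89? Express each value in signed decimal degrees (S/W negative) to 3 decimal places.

0.000, -2.000

Field I=8, I=8: +8·20° lon, +8·10° lat → SW at lon -20°, lat -10°.
Square 8, 9: +8·2° lon, +9·1° lat → SW at lon -4°, lat -1°.
Cell spans 2° lon × 1° lat. NE corner is SW corner plus one full cell.
latitude 0.000, longitude -2.000.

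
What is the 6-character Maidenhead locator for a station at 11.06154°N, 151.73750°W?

BK41db

Shift to the Maidenhead origin (180°W, 90°S): lon 28.2625, lat 101.0615.
Field: 28.2625/20 → 1 → B, 101.0615/10 → 10 → K; chars BK.
Square: 8.2625/2 → 4, 1.0615/1 → 1; chars 41.
Subsquare: 0.2625/0.0833333 → 3 → d, 0.0615/0.0416667 → 1 → b; chars db.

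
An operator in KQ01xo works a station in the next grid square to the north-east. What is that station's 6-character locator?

KQ11ap

Longitude subsquare x = 23; +1 → 24, wraps to 0 = a, carry into square.
Longitude square 0; +1 → 1.
Latitude subsquare o = 14; +1 → 15 = p.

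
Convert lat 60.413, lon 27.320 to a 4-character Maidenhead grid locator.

Add 180° to longitude and 90° to latitude: 207.32, 150.41.
Field: lon ⌊207.32/20⌋ = 10 → K; lat ⌊150.41/10⌋ = 15 → P.
Square: lon ⌊7.32/2⌋ = 3; lat ⌊0.41/1⌋ = 0.

KP30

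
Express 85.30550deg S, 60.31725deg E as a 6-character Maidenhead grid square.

Shift to the Maidenhead origin (180°W, 90°S): lon 240.3173, lat 4.6945.
Field: 240.3173/20 → 12 → M, 4.6945/10 → 0 → A; chars MA.
Square: 0.3173/2 → 0, 4.6945/1 → 4; chars 04.
Subsquare: 0.3173/0.0833333 → 3 → d, 0.6945/0.0416667 → 16 → q; chars dq.

MA04dq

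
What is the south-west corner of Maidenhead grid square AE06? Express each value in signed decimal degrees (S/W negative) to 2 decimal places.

-44.00, -180.00

Field A=0, E=4: +0·20° lon, +4·10° lat → SW at lon -180°, lat -50°.
Square 0, 6: +0·2° lon, +6·1° lat → SW at lon -180°, lat -44°.
latitude -44.00, longitude -180.00.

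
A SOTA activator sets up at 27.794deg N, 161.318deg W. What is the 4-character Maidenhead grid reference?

Add 180° to longitude and 90° to latitude: 18.68, 117.79.
Field: lon ⌊18.68/20⌋ = 0 → A; lat ⌊117.79/10⌋ = 11 → L.
Square: lon ⌊18.68/2⌋ = 9; lat ⌊7.79/1⌋ = 7.

AL97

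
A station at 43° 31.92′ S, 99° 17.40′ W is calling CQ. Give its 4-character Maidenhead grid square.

EE06

Offset from 180°W / 90°S: lon 80.71°, lat 46.47°.
Field (20°×10°, letters A–R): lon ⌊80.71/20⌋ = 4 → E; lat ⌊46.47/10⌋ = 4 → E.
Square (2°×1°, digits 0–9): lon ⌊0.71/2⌋ = 0; lat ⌊6.47/1⌋ = 6.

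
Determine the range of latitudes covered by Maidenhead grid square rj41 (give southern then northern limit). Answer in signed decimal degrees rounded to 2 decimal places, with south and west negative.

1.00, 2.00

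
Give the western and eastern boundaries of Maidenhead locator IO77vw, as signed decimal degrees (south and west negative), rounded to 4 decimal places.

-4.2500, -4.1667

Field I=8, O=14: +8·20° lon, +14·10° lat → SW at lon -20°, lat 50°.
Square 7, 7: +7·2° lon, +7·1° lat → SW at lon -6°, lat 57°.
Subsquare v=21, w=22: +21·0.0833333° lon, +22·0.0416667° lat → SW at lon -4.25°, lat 57.9167°.
Cell spans 0.0833333° lon × 0.0416667° lat.
west -4.2500, east -4.1667.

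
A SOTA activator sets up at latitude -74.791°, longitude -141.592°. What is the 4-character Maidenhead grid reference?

Add 180° to longitude and 90° to latitude: 38.41, 15.21.
Field (20°×10°, letters A–R): 38.41/20 → 1 → B, 15.21/10 → 1 → B; chars BB.
Square (2°×1°, digits 0–9): 18.41/2 → 9, 5.21/1 → 5; chars 95.

BB95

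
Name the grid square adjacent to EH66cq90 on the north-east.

Longitude extended square 9; +1 → 10, wraps to 0, carry into subsquare.
Longitude subsquare c = 2; +1 → 3 = d.
Latitude extended square 0; +1 → 1.

EH66dq01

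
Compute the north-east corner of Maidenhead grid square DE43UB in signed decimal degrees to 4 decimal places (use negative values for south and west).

-46.9167, -110.2500

Field D=3, E=4: +3·20° lon, +4·10° lat → SW at lon -120°, lat -50°.
Square 4, 3: +4·2° lon, +3·1° lat → SW at lon -112°, lat -47°.
Subsquare u=20, b=1: +20·0.0833333° lon, +1·0.0416667° lat → SW at lon -110.333°, lat -46.9583°.
Cell spans 0.0833333° lon × 0.0416667° lat. NE corner is SW corner plus one full cell.
latitude -46.9167, longitude -110.2500.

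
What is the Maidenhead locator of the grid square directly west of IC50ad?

Longitude subsquare a = 0; −1 → -1, wraps to 23 = x, carry into square.
Longitude square 5; −1 → 4.
The latitude characters are unchanged.

IC40xd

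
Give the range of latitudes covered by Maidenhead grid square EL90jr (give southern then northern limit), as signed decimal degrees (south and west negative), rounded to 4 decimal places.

20.7083, 20.7500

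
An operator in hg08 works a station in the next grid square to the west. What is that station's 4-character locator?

Longitude square 0; −1 → -1, wraps to 9, carry into field.
Longitude field H = 7; −1 → 6 = G.
The latitude characters are unchanged.

GG98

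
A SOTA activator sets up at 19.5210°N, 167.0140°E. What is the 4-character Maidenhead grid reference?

Shift to the Maidenhead origin (180°W, 90°S): lon 347.01, lat 109.52.
Field: 347.01/20 → 17 → R, 109.52/10 → 10 → K; chars RK.
Square: 7.01/2 → 3, 9.52/1 → 9; chars 39.

RK39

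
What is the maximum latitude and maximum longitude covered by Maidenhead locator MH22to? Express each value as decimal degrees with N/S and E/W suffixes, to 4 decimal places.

17.3750° S, 65.6667° E

Field M=12, H=7: +12·20° lon, +7·10° lat → SW at lon 60°, lat -20°.
Square 2, 2: +2·2° lon, +2·1° lat → SW at lon 64°, lat -18°.
Subsquare t=19, o=14: +19·0.0833333° lon, +14·0.0416667° lat → SW at lon 65.5833°, lat -17.4167°.
Cell spans 0.0833333° lon × 0.0416667° lat. NE corner is SW corner plus one full cell.
latitude 17.3750° S, longitude 65.6667° E.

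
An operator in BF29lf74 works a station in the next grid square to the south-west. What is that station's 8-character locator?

BF29lf63

Longitude extended square 7; −1 → 6.
Latitude extended square 4; −1 → 3.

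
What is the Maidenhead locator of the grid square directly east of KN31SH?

Longitude subsquare s = 18; +1 → 19 = t.
The latitude characters are unchanged.

KN31th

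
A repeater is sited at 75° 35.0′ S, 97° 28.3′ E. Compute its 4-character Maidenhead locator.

NB84

Offset from 180°W / 90°S: lon 277.47°, lat 14.42°.
Field (20°×10°, letters A–R): lon ⌊277.47/20⌋ = 13 → N; lat ⌊14.42/10⌋ = 1 → B.
Square (2°×1°, digits 0–9): lon ⌊17.47/2⌋ = 8; lat ⌊4.42/1⌋ = 4.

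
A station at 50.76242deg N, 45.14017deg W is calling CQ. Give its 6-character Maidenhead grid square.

GO70ks

Shift to the Maidenhead origin (180°W, 90°S): lon 134.8598, lat 140.7624.
Field: lon ⌊134.8598/20⌋ = 6 → G; lat ⌊140.7624/10⌋ = 14 → O.
Square: lon ⌊14.8598/2⌋ = 7; lat ⌊0.7624/1⌋ = 0.
Subsquare: lon ⌊0.8598/0.0833333⌋ = 10 → k; lat ⌊0.7624/0.0416667⌋ = 18 → s.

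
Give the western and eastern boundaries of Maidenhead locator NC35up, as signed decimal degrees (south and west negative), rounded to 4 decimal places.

Field N=13, C=2: +13·20° lon, +2·10° lat → SW at lon 80°, lat -70°.
Square 3, 5: +3·2° lon, +5·1° lat → SW at lon 86°, lat -65°.
Subsquare u=20, p=15: +20·0.0833333° lon, +15·0.0416667° lat → SW at lon 87.6667°, lat -64.375°.
Cell spans 0.0833333° lon × 0.0416667° lat.
west 87.6667, east 87.7500.

87.6667, 87.7500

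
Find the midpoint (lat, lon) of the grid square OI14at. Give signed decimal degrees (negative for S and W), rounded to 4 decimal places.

Field O=14, I=8: +14·20° lon, +8·10° lat → SW at lon 100°, lat -10°.
Square 1, 4: +1·2° lon, +4·1° lat → SW at lon 102°, lat -6°.
Subsquare a=0, t=19: +0·0.0833333° lon, +19·0.0416667° lat → SW at lon 102°, lat -5.20833°.
Cell spans 0.0833333° lon × 0.0416667° lat. Centre is SW corner plus half of each.
latitude -5.1875, longitude 102.0417.

-5.1875, 102.0417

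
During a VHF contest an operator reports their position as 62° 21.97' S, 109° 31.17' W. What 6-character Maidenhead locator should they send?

Offset from 180°W / 90°S: lon 70.4805°, lat 27.6338°.
Field (20°×10°, letters A–R): lon ⌊70.4805/20⌋ = 3 → D; lat ⌊27.6338/10⌋ = 2 → C.
Square (2°×1°, digits 0–9): lon ⌊10.4805/2⌋ = 5; lat ⌊7.6338/1⌋ = 7.
Subsquare (5′×2.5′, letters a–x): lon ⌊0.4805/0.0833333⌋ = 5 → f; lat ⌊0.6338/0.0416667⌋ = 15 → p.

DC57fp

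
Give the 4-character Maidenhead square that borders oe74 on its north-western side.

OE65

Longitude square 7; −1 → 6.
Latitude square 4; +1 → 5.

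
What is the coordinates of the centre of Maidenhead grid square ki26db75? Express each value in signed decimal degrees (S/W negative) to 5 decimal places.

-3.93542, 24.31250

Field K=10, I=8: +10·20° lon, +8·10° lat → SW at lon 20°, lat -10°.
Square 2, 6: +2·2° lon, +6·1° lat → SW at lon 24°, lat -4°.
Subsquare d=3, b=1: +3·0.0833333° lon, +1·0.0416667° lat → SW at lon 24.25°, lat -3.95833°.
Extended square 7, 5: +7·0.00833333° lon, +5·0.00416667° lat → SW at lon 24.3083°, lat -3.9375°.
Cell spans 0.00833333° lon × 0.00416667° lat. Centre is SW corner plus half of each.
latitude -3.93542, longitude 24.31250.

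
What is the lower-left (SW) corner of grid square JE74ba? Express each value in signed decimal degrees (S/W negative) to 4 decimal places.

-46.0000, 14.0833

Field J=9, E=4: +9·20° lon, +4·10° lat → SW at lon 0°, lat -50°.
Square 7, 4: +7·2° lon, +4·1° lat → SW at lon 14°, lat -46°.
Subsquare b=1, a=0: +1·0.0833333° lon, +0·0.0416667° lat → SW at lon 14.0833°, lat -46°.
latitude -46.0000, longitude 14.0833.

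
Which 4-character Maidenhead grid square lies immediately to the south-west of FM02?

EM91

Longitude square 0; −1 → -1, wraps to 9, carry into field.
Longitude field F = 5; −1 → 4 = E.
Latitude square 2; −1 → 1.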